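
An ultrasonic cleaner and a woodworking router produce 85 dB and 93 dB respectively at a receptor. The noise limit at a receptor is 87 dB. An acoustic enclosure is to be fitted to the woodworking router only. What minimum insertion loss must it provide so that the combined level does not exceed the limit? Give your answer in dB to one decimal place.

10.3 dB

The untreated sources together contribute 10^(85/10) = 3.162e+08, i.e. 85.00 dB.
To meet 87 dB overall, the treated woodworking router may contribute at most 10^(87/10) − 3.162e+08 = 1.850e+08, i.e. 82.67 dB.
So the woodworking router must be reduced from 93 to 82.67 dB: IL = 10.33 dB.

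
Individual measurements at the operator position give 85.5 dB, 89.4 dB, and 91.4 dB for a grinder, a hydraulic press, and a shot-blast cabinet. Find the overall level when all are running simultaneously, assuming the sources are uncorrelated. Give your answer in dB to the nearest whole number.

94 dB

Incoherent sources combine by intensity addition: L_total = 10·log₁₀(Σ 10^(L_i/10)).
Σ 10^(L/10) = 10^(85.5/10) + 10^(89.4/10) + 10^(91.4/10) = 2.606e+09.
L_total = 10·log₁₀(2.606e+09) = 94.16 dB.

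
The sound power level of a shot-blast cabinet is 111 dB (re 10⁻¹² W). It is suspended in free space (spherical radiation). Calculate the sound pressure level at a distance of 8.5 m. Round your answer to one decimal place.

81.4 dB

L_p = L_w − 10·log₁₀(4π·r²) with r = 8.5 m.
4π·r² = 907.9 m², 10·log₁₀ of that is 29.580 dB.
L_p = 111 − 29.580 = 81.42 dB.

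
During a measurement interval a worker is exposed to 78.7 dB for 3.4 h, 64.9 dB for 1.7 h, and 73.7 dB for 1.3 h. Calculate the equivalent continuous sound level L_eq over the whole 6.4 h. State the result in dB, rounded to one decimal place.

76.5 dB

The energy average is taken in the linear domain: L_eq = 10·log₁₀[(Σ tᵢ·10^(Lᵢ/10))/T], T = 6.4 h.
Σ tᵢ·10^(Lᵢ/10) = 3.4·10^(78.7/10) + 1.7·10^(64.9/10) + 1.3·10^(73.7/10) = 2.878e+08.
L_eq = 10·log₁₀(2.878e+08/6.4) = 76.53 dB.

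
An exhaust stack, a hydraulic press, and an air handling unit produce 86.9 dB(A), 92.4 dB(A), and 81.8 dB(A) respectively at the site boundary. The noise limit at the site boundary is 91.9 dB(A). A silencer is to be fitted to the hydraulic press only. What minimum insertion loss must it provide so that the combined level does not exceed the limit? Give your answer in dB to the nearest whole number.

Everything except the hydraulic press sums to 10^(86.9/10) + 10^(81.8/10) = 6.411e+08 in linear terms, 88.07 dB(A).
The limit corresponds to 10^(91.9/10) = 1.549e+09; subtracting the fixed part leaves 9.077e+08 for the hydraulic press, i.e. 89.58 dB(A).
Required insertion loss = 92.4 − 89.58 = 2.82 dB.

3 dB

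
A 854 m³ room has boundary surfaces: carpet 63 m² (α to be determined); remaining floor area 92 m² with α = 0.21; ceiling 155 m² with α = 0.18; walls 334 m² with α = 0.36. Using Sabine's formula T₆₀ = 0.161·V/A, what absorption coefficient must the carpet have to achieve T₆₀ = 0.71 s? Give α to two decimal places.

0.42

A = 0.161·V/T₆₀ = 0.161·854/0.71 = 193.65 m² sabins.
Absorption from the other surfaces = 92·0.21 + 155·0.18 + 334·0.36 = 167.46 m², so the carpet must supply 26.19 m² over 63 m².
α = 26.19/63 = 0.416.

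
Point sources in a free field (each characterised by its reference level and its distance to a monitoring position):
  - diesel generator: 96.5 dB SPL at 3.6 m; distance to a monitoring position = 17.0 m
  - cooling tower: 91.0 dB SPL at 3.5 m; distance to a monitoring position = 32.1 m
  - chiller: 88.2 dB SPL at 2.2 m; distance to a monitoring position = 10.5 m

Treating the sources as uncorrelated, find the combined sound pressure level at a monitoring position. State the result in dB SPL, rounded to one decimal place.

Propagate each source to the receiver with L = L_ref − 20·log₁₀(r/r_ref), then add intensities.
diesel generator: 96.5 − 20·log₁₀(17.0/3.6) = 96.5 − 13.48 = 83.02 dB SPL.
cooling tower: 91.0 − 20·log₁₀(32.1/3.5) = 91.0 − 19.25 = 71.75 dB SPL.
chiller: 88.2 − 20·log₁₀(10.5/2.2) = 88.2 − 13.58 = 74.62 dB SPL.
Σ 10^(L/10) = 2.443e+08 → L_total = 10·log₁₀(2.443e+08) = 83.88 dB SPL.

83.9 dB SPL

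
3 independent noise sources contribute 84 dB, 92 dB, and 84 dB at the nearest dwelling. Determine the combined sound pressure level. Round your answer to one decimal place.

93.2 dB

For uncorrelated sources the intensities add, so convert each level to linear form, sum, and take 10·log₁₀ of the total.
Σ 10^(L/10) = 10^(84/10) + 10^(92/10) + 10^(84/10) = 2.087e+09.
L_total = 10·log₁₀(2.087e+09) = 93.20 dB.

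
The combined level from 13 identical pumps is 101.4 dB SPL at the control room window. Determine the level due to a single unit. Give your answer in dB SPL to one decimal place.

13 equal contributions raise the level by 10·log₁₀ 13 = 11.139 dB, so each unit alone gives 101.4 − 11.139.

90.3 dB SPL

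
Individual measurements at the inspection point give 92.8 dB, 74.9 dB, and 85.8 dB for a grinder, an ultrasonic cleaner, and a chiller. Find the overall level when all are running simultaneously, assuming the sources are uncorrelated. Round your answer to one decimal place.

93.6 dB

Incoherent sources combine by intensity addition: L_total = 10·log₁₀(Σ 10^(L_i/10)).
Σ 10^(L/10) = 10^(92.8/10) + 10^(74.9/10) + 10^(85.8/10) = 2.317e+09.
L_total = 10·log₁₀(2.317e+09) = 93.65 dB.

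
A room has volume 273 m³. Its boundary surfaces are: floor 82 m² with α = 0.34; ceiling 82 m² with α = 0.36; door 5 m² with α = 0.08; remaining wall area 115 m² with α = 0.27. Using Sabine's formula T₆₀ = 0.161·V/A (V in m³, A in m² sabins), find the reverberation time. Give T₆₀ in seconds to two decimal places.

0.49 s

A = Σ Sᵢαᵢ = 82·0.34 + 82·0.36 + 5·0.08 + 115·0.27 = 88.85 m².
T₆₀ = 0.161·V/A = 0.161·273/88.85 = 0.495 s.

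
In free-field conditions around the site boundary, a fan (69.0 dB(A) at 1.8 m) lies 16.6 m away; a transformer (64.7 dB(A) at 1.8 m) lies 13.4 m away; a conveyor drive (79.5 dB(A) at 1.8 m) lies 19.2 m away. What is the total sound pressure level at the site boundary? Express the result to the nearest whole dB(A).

60 dB(A)

Propagate each source to the receiver with L = L_ref − 20·log₁₀(r/r_ref), then add intensities.
fan: 69.0 − 20·log₁₀(16.6/1.8) = 69.0 − 19.30 = 49.70 dB(A).
transformer: 64.7 − 20·log₁₀(13.4/1.8) = 64.7 − 17.44 = 47.26 dB(A).
conveyor drive: 79.5 − 20·log₁₀(19.2/1.8) = 79.5 − 20.56 = 58.94 dB(A).
Σ 10^(L/10) = 9.300e+05 → L_total = 10·log₁₀(9.300e+05) = 59.68 dB(A).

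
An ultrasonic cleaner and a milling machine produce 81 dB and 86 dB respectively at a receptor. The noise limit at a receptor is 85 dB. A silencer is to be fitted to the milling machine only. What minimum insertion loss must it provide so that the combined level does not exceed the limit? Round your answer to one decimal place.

3.2 dB

The untreated sources together contribute 10^(81/10) = 1.259e+08, i.e. 81.00 dB.
The limit corresponds to 10^(85/10) = 3.162e+08; subtracting the fixed part leaves 1.903e+08 for the milling machine, i.e. 82.80 dB.
So the milling machine must be reduced from 86 to 82.80 dB: IL = 3.20 dB.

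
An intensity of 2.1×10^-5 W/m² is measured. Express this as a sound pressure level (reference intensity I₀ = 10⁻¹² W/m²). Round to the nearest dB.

L = 10·log₁₀(I/I₀) = 10·log₁₀(2.1×10^-5/10⁻¹²) = 10·log₁₀(2.1×10^7).
L = 10·(0.3222 + 7) = 73.22 dB.

73 dB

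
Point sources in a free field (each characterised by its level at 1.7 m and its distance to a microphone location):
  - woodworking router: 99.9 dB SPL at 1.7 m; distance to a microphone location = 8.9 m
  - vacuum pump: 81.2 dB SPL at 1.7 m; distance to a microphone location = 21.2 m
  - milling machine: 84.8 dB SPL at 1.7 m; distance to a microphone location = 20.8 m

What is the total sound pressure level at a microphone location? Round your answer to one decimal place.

85.6 dB SPL

Apply inverse-square spreading to bring every level to the receiver, then sum 10^(L/10).
woodworking router: 99.9 − 20·log₁₀(8.9/1.7) = 99.9 − 14.38 = 85.52 dB SPL.
vacuum pump: 81.2 − 20·log₁₀(21.2/1.7) = 81.2 − 21.92 = 59.28 dB SPL.
milling machine: 84.8 − 20·log₁₀(20.8/1.7) = 84.8 − 21.75 = 63.05 dB SPL.
Σ 10^(L/10) = 3.594e+08 → L_total = 10·log₁₀(3.594e+08) = 85.56 dB SPL.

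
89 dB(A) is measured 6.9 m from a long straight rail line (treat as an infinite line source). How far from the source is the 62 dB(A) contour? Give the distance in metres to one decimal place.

3458.2 m

The 27.0 dB drop corresponds to a distance ratio of 10^(27.0/10) for a line source.
r₂ = 6.9·10^((89−62)/10) = 6.9·10^(27.0/10) = 3458.19 m.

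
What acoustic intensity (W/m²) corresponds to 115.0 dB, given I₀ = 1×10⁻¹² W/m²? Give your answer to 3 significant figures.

I = I₀·10^(L/10) = 10⁻¹² × 10^(115.0/10) = 10^(-0.500).

0.316 W/m²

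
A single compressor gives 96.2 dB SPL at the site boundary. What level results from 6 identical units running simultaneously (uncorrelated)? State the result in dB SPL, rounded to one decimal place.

104.0 dB SPL

L_total = L₁ + 10·log₁₀ N for N identical incoherent sources.
L_total = 96.2 + 10·log₁₀(6) = 96.2 + 7.782 = 103.98 dB SPL.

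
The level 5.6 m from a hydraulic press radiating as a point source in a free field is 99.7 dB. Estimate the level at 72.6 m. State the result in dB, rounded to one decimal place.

77.4 dB

Point-source attenuation: ΔL = 20·log₁₀(r₂/r₁) = 20·log₁₀(72.6/5.6) = 22.255 dB.
L₂ = 99.7 − 20·log₁₀(72.6/5.6) = 99.7 − 22.255 = 77.45 dB.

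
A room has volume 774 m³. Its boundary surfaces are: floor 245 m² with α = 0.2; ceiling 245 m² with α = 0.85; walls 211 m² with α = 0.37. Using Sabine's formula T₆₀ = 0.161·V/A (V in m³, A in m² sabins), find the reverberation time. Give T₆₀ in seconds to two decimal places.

0.37 s

Total absorption A = 245·0.2 + 245·0.85 + 211·0.37 = 335.32 m² sabins.
T₆₀ = 0.161·V/A = 0.161·774/335.32 = 0.372 s.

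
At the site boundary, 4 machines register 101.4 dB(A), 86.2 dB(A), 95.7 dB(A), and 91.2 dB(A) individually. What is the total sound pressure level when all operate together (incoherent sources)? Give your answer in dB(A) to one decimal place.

Incoherent sources combine by intensity addition: L_total = 10·log₁₀(Σ 10^(L_i/10)).
Σ 10^(L/10) = 10^(101.4/10) + 10^(86.2/10) + 10^(95.7/10) + 10^(91.2/10) = 1.925e+10.
L_total = 10·log₁₀(1.925e+10) = 102.85 dB(A).

102.8 dB(A)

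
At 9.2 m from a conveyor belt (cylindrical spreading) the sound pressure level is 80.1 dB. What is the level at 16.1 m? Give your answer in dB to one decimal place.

77.7 dB

Line-source attenuation: ΔL = 10·log₁₀(r₂/r₁) = 10·log₁₀(16.1/9.2) = 2.430 dB.
L₂ = 80.1 − 10·log₁₀(16.1/9.2) = 80.1 − 2.430 = 77.67 dB.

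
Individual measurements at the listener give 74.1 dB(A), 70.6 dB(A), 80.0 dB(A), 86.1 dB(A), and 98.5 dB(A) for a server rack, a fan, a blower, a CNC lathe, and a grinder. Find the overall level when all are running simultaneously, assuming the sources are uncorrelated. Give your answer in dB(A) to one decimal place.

98.8 dB(A)

Incoherent sources combine by intensity addition: L_total = 10·log₁₀(Σ 10^(L_i/10)).
Σ 10^(L/10) = 10^(74.1/10) + 10^(70.6/10) + 10^(80.0/10) + 10^(86.1/10) + 10^(98.5/10) = 7.624e+09.
L_total = 10·log₁₀(7.624e+09) = 98.82 dB(A).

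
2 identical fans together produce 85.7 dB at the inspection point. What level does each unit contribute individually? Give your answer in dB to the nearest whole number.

83 dB

Dividing the total intensity by 2 lowers the level by 10·log₁₀ 2 = 3.010 dB: L₁ = 85.7 − 3.010.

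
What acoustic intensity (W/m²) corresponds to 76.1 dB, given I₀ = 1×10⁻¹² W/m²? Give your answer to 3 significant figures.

I/I₀ = 10^(76.1/10) = 4.074e+07, so I = 4.074e+07 × 10⁻¹² W/m².

4.07e-05 W/m²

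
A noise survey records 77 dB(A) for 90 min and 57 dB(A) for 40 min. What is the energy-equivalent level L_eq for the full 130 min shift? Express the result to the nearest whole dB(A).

The energy average is taken in the linear domain: L_eq = 10·log₁₀[(Σ tᵢ·10^(Lᵢ/10))/T], T = 130 min.
Σ tᵢ·10^(Lᵢ/10) = 90·10^(77/10) + 40·10^(57/10) = 4.531e+09.
L_eq = 10·log₁₀(4.531e+09/130) = 75.42 dB(A).

75 dB(A)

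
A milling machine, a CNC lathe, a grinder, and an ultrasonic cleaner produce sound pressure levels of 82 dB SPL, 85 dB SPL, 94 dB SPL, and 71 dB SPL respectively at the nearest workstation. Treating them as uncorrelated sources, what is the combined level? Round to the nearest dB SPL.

Incoherent sources combine by intensity addition: L_total = 10·log₁₀(Σ 10^(L_i/10)).
Σ 10^(L/10) = 10^(82/10) + 10^(85/10) + 10^(94/10) + 10^(71/10) = 2.999e+09.
L_total = 10·log₁₀(2.999e+09) = 94.77 dB SPL.

95 dB SPL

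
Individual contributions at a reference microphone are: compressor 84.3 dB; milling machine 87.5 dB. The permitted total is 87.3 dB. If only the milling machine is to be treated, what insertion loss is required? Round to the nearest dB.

3 dB

The untreated sources together contribute 10^(84.3/10) = 2.692e+08, i.e. 84.30 dB.
To meet 87.3 dB overall, the treated milling machine may contribute at most 10^(87.3/10) − 2.692e+08 = 2.679e+08, i.e. 84.28 dB.
So the milling machine must be reduced from 87.5 to 84.28 dB: IL = 3.22 dB.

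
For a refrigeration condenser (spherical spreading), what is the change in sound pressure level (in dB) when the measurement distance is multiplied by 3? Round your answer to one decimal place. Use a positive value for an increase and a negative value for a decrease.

-9.5 dB

A point source loses 6 dB per doubling of distance; generally ΔL = −20·log₁₀(r₂/r₁).
ΔL = −20·log₁₀(3) = -9.54 dB.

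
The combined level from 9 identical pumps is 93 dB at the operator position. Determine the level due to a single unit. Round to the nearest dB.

For N identical incoherent sources L_total = L₁ + 10·log₁₀ N, so L₁ = 93 − 10·log₁₀(9) = 93 − 9.542.

83 dB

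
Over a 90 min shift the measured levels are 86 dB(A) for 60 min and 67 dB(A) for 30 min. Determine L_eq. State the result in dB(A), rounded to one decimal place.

84.3 dB(A)

L_eq = 10·log₁₀[(1/T)·Σ tᵢ·10^(Lᵢ/10)] with T = 90 min.
Σ tᵢ·10^(Lᵢ/10) = 60·10^(86/10) + 30·10^(67/10) = 2.404e+10.
L_eq = 10·log₁₀(2.404e+10/90) = 84.27 dB(A).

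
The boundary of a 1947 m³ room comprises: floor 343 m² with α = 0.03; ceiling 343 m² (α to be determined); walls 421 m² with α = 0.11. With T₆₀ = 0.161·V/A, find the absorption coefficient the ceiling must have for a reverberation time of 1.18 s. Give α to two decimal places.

0.61

A = 0.161·V/T₆₀ = 0.161·1947/1.18 = 265.65 m² sabins.
Absorption from the other surfaces = 343·0.03 + 421·0.11 = 56.60 m², so the ceiling must supply 209.05 m² over 343 m².
α = 209.05/343 = 0.609.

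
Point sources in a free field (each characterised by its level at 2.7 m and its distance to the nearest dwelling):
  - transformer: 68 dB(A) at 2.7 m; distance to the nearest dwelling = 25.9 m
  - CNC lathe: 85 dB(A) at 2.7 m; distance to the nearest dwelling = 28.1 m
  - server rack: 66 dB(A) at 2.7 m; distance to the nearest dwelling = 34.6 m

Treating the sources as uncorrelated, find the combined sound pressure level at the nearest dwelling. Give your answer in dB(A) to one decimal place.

64.8 dB(A)

First find each source's level at the receiver (point-source: −20·log₁₀(r/r_ref)), then combine on an intensity basis.
transformer: 68 − 20·log₁₀(25.9/2.7) = 68 − 19.64 = 48.36 dB(A).
CNC lathe: 85 − 20·log₁₀(28.1/2.7) = 85 − 20.35 = 64.65 dB(A).
server rack: 66 − 20·log₁₀(34.6/2.7) = 66 − 22.15 = 43.85 dB(A).
Σ 10^(L/10) = 3.012e+06 → L_total = 10·log₁₀(3.012e+06) = 64.79 dB(A).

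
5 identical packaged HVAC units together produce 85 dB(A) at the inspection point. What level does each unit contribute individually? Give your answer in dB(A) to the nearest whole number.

78 dB(A)

5 equal contributions raise the level by 10·log₁₀ 5 = 6.990 dB, so each unit alone gives 85 − 6.990.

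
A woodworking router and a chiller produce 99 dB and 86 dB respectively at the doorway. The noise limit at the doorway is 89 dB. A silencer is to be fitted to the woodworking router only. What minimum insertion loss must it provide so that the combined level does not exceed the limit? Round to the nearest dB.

Fixed contribution from the other source: Σ 10^(L/10) = 10^(86/10) = 3.981e+08 (86.00 dB).
The limit corresponds to 10^(89/10) = 7.943e+08; subtracting the fixed part leaves 3.962e+08 for the woodworking router, i.e. 85.98 dB.
Required insertion loss = 99 − 85.98 = 13.02 dB.

13 dB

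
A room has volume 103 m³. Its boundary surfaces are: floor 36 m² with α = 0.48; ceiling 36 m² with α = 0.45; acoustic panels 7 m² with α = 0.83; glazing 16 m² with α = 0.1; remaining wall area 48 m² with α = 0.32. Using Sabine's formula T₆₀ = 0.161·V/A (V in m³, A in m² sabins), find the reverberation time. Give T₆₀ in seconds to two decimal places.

Summing Sᵢαᵢ: 36·0.48 + 36·0.45 + 7·0.83 + 16·0.1 + 48·0.32 = 56.25 m².
T₆₀ = 0.161 × 103 / 56.25 = 0.295 s.

0.29 s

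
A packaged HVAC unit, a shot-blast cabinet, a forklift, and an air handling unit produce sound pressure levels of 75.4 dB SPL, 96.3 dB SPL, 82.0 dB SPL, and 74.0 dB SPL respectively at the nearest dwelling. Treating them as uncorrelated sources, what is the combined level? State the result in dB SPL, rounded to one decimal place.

For uncorrelated sources the intensities add, so convert each level to linear form, sum, and take 10·log₁₀ of the total.
Σ 10^(L/10) = 10^(75.4/10) + 10^(96.3/10) + 10^(82.0/10) + 10^(74.0/10) = 4.484e+09.
L_total = 10·log₁₀(4.484e+09) = 96.52 dB SPL.

96.5 dB SPL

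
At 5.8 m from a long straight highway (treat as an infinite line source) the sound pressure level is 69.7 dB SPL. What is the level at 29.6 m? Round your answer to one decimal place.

62.6 dB SPL

Line-source attenuation: ΔL = 10·log₁₀(r₂/r₁) = 10·log₁₀(29.6/5.8) = 7.079 dB.
L₂ = 69.7 − 10·log₁₀(29.6/5.8) = 69.7 − 7.079 = 62.62 dB SPL.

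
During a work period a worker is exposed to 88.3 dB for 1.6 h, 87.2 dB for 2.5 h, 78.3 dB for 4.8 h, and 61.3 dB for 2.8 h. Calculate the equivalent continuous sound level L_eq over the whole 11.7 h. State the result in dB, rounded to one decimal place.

L_eq = 10·log₁₀[(1/T)·Σ tᵢ·10^(Lᵢ/10)] with T = 11.7 h.
Σ tᵢ·10^(Lᵢ/10) = 1.6·10^(88.3/10) + 2.5·10^(87.2/10) + 4.8·10^(78.3/10) + 2.8·10^(61.3/10) = 2.722e+09.
L_eq = 10·log₁₀(2.722e+09/11.7) = 83.67 dB.

83.7 dB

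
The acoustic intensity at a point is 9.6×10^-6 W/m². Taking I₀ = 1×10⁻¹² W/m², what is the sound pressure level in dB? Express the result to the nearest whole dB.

I/I₀ = 9.6×10^-6/10⁻¹² = 9.6×10^6, and L = 10·log₁₀(I/I₀).
L = 10·(0.9823 + 6) = 69.82 dB.

70 dB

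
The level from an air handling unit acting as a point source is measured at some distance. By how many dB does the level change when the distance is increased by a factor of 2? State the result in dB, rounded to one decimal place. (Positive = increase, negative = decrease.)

-6.0 dB

Point-source spreading: ΔL = −20·log₁₀(r₂/r₁).
ΔL = −20·log₁₀(2) = -6.02 dB.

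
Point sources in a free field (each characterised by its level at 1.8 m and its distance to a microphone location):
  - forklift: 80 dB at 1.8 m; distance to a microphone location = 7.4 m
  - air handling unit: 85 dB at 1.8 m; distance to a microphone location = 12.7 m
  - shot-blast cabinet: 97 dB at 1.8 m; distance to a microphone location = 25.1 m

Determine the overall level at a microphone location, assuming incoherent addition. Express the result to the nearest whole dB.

Propagate each source to the receiver with L = L_ref − 20·log₁₀(r/r_ref), then add intensities.
forklift: 80 − 20·log₁₀(7.4/1.8) = 80 − 12.28 = 67.72 dB.
air handling unit: 85 − 20·log₁₀(12.7/1.8) = 85 − 16.97 = 68.03 dB.
shot-blast cabinet: 97 − 20·log₁₀(25.1/1.8) = 97 − 22.89 = 74.11 dB.
Σ 10^(L/10) = 3.804e+07 → L_total = 10·log₁₀(3.804e+07) = 75.80 dB.

76 dB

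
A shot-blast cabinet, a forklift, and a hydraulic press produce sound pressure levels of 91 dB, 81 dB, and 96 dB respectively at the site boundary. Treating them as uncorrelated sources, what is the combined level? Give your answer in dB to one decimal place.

97.3 dB

For uncorrelated sources the intensities add, so convert each level to linear form, sum, and take 10·log₁₀ of the total.
Σ 10^(L/10) = 10^(91/10) + 10^(81/10) + 10^(96/10) = 5.366e+09.
L_total = 10·log₁₀(5.366e+09) = 97.30 dB.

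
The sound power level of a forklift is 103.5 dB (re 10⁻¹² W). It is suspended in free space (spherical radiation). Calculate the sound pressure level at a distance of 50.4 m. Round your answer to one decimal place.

58.5 dB

The power spreads over a sphere of area 4π·r², so L_p = L_w − 10·log₁₀(4π·r²).
4π·r² = 3.192e+04 m², 10·log₁₀ of that is 45.041 dB.
L_p = 103.5 − 45.041 = 58.46 dB.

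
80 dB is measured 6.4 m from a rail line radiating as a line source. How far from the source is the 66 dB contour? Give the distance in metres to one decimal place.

Line-source spreading drops the level by 10·log₁₀(r₂/r₁); inverting, r₂/r₁ = 10^(ΔL/10).
r₂ = 6.4·10^((80−66)/10) = 6.4·10^(14.0/10) = 160.76 m.

160.8 m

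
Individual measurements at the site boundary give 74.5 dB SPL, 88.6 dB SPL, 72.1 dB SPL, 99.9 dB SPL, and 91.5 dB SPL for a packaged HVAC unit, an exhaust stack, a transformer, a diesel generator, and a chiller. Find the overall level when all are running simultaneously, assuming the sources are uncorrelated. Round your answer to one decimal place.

Incoherent sources combine by intensity addition: L_total = 10·log₁₀(Σ 10^(L_i/10)).
Σ 10^(L/10) = 10^(74.5/10) + 10^(88.6/10) + 10^(72.1/10) + 10^(99.9/10) + 10^(91.5/10) = 1.195e+10.
L_total = 10·log₁₀(1.195e+10) = 100.78 dB SPL.

100.8 dB SPL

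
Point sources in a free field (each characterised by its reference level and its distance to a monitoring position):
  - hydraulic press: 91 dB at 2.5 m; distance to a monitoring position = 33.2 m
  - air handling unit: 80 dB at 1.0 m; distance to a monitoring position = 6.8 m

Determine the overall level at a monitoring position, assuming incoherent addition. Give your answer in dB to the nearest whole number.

First find each source's level at the receiver (point-source: −20·log₁₀(r/r_ref)), then combine on an intensity basis.
hydraulic press: 91 − 20·log₁₀(33.2/2.5) = 91 − 22.46 = 68.54 dB.
air handling unit: 80 − 20·log₁₀(6.8/1.0) = 80 − 16.65 = 63.35 dB.
Σ 10^(L/10) = 9.301e+06 → L_total = 10·log₁₀(9.301e+06) = 69.69 dB.

70 dB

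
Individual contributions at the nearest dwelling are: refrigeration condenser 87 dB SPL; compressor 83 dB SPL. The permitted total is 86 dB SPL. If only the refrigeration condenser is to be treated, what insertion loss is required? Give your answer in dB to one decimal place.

4.0 dB

The untreated sources together contribute 10^(83/10) = 1.995e+08, i.e. 83.00 dB SPL.
The limit corresponds to 10^(86/10) = 3.981e+08; subtracting the fixed part leaves 1.986e+08 for the refrigeration condenser, i.e. 82.98 dB SPL.
So the refrigeration condenser must be reduced from 87 to 82.98 dB SPL: IL = 4.02 dB.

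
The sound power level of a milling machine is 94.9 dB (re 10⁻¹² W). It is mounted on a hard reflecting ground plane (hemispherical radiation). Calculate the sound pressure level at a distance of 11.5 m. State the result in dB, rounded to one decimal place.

65.7 dB

The power spreads over a hemisphere of area 2π·r², so L_p = L_w − 10·log₁₀(2π·r²).
2π·r² = 831 m², 10·log₁₀ of that is 29.196 dB.
L_p = 94.9 − 29.196 = 65.70 dB.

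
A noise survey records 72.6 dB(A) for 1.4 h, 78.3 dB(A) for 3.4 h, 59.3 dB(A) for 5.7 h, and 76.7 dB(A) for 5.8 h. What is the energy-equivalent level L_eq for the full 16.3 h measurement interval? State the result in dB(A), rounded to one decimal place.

75.1 dB(A)

The energy average is taken in the linear domain: L_eq = 10·log₁₀[(Σ tᵢ·10^(Lᵢ/10))/T], T = 16.3 h.
Σ tᵢ·10^(Lᵢ/10) = 1.4·10^(72.6/10) + 3.4·10^(78.3/10) + 5.7·10^(59.3/10) + 5.8·10^(76.7/10) = 5.315e+08.
L_eq = 10·log₁₀(5.315e+08/16.3) = 75.13 dB(A).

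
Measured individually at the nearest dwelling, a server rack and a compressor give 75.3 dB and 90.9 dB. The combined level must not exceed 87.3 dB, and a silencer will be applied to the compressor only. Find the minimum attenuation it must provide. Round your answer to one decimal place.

Everything except the compressor sums to 10^(75.3/10) = 3.388e+07 in linear terms, 75.30 dB.
To meet 87.3 dB overall, the treated compressor may contribute at most 10^(87.3/10) − 3.388e+07 = 5.031e+08, i.e. 87.02 dB.
Required insertion loss = 90.9 − 87.02 = 3.88 dB.

3.9 dB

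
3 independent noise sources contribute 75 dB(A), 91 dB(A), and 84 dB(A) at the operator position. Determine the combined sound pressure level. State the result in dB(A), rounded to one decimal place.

91.9 dB(A)

For uncorrelated sources the intensities add, so convert each level to linear form, sum, and take 10·log₁₀ of the total.
Σ 10^(L/10) = 10^(75/10) + 10^(91/10) + 10^(84/10) = 1.542e+09.
L_total = 10·log₁₀(1.542e+09) = 91.88 dB(A).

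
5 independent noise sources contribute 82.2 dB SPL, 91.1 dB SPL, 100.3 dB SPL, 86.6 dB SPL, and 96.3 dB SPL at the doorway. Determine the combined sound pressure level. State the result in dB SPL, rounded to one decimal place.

Incoherent sources combine by intensity addition: L_total = 10·log₁₀(Σ 10^(L_i/10)).
Σ 10^(L/10) = 10^(82.2/10) + 10^(91.1/10) + 10^(100.3/10) + 10^(86.6/10) + 10^(96.3/10) = 1.689e+10.
L_total = 10·log₁₀(1.689e+10) = 102.28 dB SPL.

102.3 dB SPL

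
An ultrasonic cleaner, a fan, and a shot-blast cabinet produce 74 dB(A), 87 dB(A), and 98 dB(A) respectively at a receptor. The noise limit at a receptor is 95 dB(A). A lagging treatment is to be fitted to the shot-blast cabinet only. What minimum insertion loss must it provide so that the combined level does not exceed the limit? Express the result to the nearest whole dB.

Everything except the shot-blast cabinet sums to 10^(74/10) + 10^(87/10) = 5.263e+08 in linear terms, 87.21 dB(A).
The limit corresponds to 10^(95/10) = 3.162e+09; subtracting the fixed part leaves 2.636e+09 for the shot-blast cabinet, i.e. 94.21 dB(A).
So the shot-blast cabinet must be reduced from 98 to 94.21 dB(A): IL = 3.79 dB.

4 dB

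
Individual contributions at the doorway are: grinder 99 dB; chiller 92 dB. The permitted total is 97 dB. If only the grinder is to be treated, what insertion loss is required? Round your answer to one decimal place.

The untreated sources together contribute 10^(92/10) = 1.585e+09, i.e. 92.00 dB.
The limit corresponds to 10^(97/10) = 5.012e+09; subtracting the fixed part leaves 3.427e+09 for the grinder, i.e. 95.35 dB.
Required insertion loss = 99 − 95.35 = 3.65 dB.

3.7 dB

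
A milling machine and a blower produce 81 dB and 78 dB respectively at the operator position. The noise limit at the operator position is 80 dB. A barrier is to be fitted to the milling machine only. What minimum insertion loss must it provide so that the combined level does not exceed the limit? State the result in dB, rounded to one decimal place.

Fixed contribution from the other source: Σ 10^(L/10) = 10^(78/10) = 6.310e+07 (78.00 dB).
The limit corresponds to 10^(80/10) = 1.000e+08; subtracting the fixed part leaves 3.690e+07 for the milling machine, i.e. 75.67 dB.
Required insertion loss = 81 − 75.67 = 5.33 dB.

5.3 dB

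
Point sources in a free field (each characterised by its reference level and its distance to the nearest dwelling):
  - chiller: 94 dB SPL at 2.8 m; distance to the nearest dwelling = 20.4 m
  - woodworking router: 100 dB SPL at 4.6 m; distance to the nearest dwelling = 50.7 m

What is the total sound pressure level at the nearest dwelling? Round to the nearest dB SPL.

Apply inverse-square spreading to bring every level to the receiver, then sum 10^(L/10).
chiller: 94 − 20·log₁₀(20.4/2.8) = 94 − 17.25 = 76.75 dB SPL.
woodworking router: 100 − 20·log₁₀(50.7/4.6) = 100 − 20.85 = 79.15 dB SPL.
Σ 10^(L/10) = 1.296e+08 → L_total = 10·log₁₀(1.296e+08) = 81.13 dB SPL.

81 dB SPL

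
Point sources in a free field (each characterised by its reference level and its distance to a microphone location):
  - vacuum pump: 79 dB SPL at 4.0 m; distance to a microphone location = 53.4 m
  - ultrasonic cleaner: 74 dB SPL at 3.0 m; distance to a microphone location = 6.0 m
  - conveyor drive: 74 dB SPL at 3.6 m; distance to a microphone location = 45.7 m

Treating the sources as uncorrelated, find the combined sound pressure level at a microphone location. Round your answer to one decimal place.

Propagate each source to the receiver with L = L_ref − 20·log₁₀(r/r_ref), then add intensities.
vacuum pump: 79 − 20·log₁₀(53.4/4.0) = 79 − 22.51 = 56.49 dB SPL.
ultrasonic cleaner: 74 − 20·log₁₀(6.0/3.0) = 74 − 6.02 = 67.98 dB SPL.
conveyor drive: 74 − 20·log₁₀(45.7/3.6) = 74 − 22.07 = 51.93 dB SPL.
Σ 10^(L/10) = 6.881e+06 → L_total = 10·log₁₀(6.881e+06) = 68.38 dB SPL.

68.4 dB SPL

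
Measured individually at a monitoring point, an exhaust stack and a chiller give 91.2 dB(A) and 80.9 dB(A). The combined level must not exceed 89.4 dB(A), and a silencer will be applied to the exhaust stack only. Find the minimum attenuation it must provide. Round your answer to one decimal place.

Fixed contribution from the other source: Σ 10^(L/10) = 10^(80.9/10) = 1.230e+08 (80.90 dB(A)).
The limit corresponds to 10^(89.4/10) = 8.710e+08; subtracting the fixed part leaves 7.479e+08 for the exhaust stack, i.e. 88.74 dB(A).
So the exhaust stack must be reduced from 91.2 to 88.74 dB(A): IL = 2.46 dB.

2.5 dB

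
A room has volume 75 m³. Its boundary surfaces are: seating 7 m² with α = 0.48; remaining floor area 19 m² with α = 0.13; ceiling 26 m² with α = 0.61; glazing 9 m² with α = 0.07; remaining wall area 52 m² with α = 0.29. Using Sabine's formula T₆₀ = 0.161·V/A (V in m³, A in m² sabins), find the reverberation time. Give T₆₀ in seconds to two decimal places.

0.32 s

Total absorption A = 7·0.48 + 19·0.13 + 26·0.61 + 9·0.07 + 52·0.29 = 37.40 m² sabins.
T₆₀ = 0.161 × 75 / 37.40 = 0.323 s.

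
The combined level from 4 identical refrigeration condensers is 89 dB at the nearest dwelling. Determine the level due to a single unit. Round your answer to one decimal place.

83.0 dB

For N identical incoherent sources L_total = L₁ + 10·log₁₀ N, so L₁ = 89 − 10·log₁₀(4) = 89 − 6.021.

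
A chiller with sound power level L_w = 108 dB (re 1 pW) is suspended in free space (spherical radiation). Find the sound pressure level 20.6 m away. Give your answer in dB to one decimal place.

L_p = L_w − 10·log₁₀(4π·r²) with r = 20.6 m.
4π·r² = 5333 m², 10·log₁₀ of that is 37.269 dB.
L_p = 108 − 37.269 = 70.73 dB.

70.7 dB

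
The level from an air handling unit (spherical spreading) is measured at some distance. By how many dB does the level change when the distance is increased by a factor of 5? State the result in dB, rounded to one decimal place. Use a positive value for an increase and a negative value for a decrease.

-14.0 dB

With spherical spreading the level changes by −20·log₁₀(r₂/r₁).
ΔL = −20·log₁₀(5) = -13.98 dB.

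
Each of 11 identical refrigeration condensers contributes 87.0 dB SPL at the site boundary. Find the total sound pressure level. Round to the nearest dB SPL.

97 dB SPL

L_total = L₁ + 10·log₁₀ N for N identical incoherent sources.
L_total = 87.0 + 10·log₁₀(11) = 87.0 + 10.414 = 97.41 dB SPL.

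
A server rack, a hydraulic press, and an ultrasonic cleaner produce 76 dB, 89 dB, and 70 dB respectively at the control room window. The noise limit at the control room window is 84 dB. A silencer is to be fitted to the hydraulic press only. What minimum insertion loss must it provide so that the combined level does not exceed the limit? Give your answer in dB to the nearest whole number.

6 dB

The untreated sources together contribute 10^(76/10) + 10^(70/10) = 4.981e+07, i.e. 76.97 dB.
The limit corresponds to 10^(84/10) = 2.512e+08; subtracting the fixed part leaves 2.014e+08 for the hydraulic press, i.e. 83.04 dB.
So the hydraulic press must be reduced from 89 to 83.04 dB: IL = 5.96 dB.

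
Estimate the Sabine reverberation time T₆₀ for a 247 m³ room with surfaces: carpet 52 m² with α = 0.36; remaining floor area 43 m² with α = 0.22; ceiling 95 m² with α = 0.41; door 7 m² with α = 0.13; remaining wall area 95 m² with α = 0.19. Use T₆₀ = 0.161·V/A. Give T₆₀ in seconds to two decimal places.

0.46 s

A = Σ Sᵢαᵢ = 52·0.36 + 43·0.22 + 95·0.41 + 7·0.13 + 95·0.19 = 86.09 m².
T₆₀ = 0.161 × 247 / 86.09 = 0.462 s.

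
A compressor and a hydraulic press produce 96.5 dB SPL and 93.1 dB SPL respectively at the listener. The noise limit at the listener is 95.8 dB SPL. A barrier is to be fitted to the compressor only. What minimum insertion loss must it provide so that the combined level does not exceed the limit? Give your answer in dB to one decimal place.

Everything except the compressor sums to 10^(93.1/10) = 2.042e+09 in linear terms, 93.10 dB SPL.
The limit corresponds to 10^(95.8/10) = 3.802e+09; subtracting the fixed part leaves 1.760e+09 for the compressor, i.e. 92.46 dB SPL.
Required insertion loss = 96.5 − 92.46 = 4.04 dB.

4.0 dB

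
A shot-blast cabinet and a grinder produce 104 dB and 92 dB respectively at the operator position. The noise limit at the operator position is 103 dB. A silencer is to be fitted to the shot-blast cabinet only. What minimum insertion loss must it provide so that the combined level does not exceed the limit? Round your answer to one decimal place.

1.4 dB

Fixed contribution from the other source: Σ 10^(L/10) = 10^(92/10) = 1.585e+09 (92.00 dB).
The limit corresponds to 10^(103/10) = 1.995e+10; subtracting the fixed part leaves 1.837e+10 for the shot-blast cabinet, i.e. 102.64 dB.
So the shot-blast cabinet must be reduced from 104 to 102.64 dB: IL = 1.36 dB.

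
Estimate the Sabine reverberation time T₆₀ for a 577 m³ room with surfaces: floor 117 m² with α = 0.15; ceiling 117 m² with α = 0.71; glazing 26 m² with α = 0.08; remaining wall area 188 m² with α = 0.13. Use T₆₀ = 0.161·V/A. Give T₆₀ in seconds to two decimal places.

0.73 s

A = Σ Sᵢαᵢ = 117·0.15 + 117·0.71 + 26·0.08 + 188·0.13 = 127.14 m².
T₆₀ = 0.161 × 577 / 127.14 = 0.731 s.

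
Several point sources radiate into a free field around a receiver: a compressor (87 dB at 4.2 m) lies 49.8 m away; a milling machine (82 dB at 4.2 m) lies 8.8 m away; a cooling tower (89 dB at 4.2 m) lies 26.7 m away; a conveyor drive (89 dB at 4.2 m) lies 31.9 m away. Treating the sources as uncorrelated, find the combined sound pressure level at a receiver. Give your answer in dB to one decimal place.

78.6 dB

Propagate each source to the receiver with L = L_ref − 20·log₁₀(r/r_ref), then add intensities.
compressor: 87 − 20·log₁₀(49.8/4.2) = 87 − 21.48 = 65.52 dB.
milling machine: 82 − 20·log₁₀(8.8/4.2) = 82 − 6.42 = 75.58 dB.
cooling tower: 89 − 20·log₁₀(26.7/4.2) = 89 − 16.07 = 72.93 dB.
conveyor drive: 89 − 20·log₁₀(31.9/4.2) = 89 − 17.61 = 71.39 dB.
Σ 10^(L/10) = 7.309e+07 → L_total = 10·log₁₀(7.309e+07) = 78.64 dB.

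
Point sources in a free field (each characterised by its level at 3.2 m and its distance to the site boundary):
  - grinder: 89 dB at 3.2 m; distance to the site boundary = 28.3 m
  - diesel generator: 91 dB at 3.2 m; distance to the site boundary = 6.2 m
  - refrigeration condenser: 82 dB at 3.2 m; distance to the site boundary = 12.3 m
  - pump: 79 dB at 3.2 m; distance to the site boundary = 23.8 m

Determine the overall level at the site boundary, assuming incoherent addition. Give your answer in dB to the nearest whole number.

First find each source's level at the receiver (point-source: −20·log₁₀(r/r_ref)), then combine on an intensity basis.
grinder: 89 − 20·log₁₀(28.3/3.2) = 89 − 18.93 = 70.07 dB.
diesel generator: 91 − 20·log₁₀(6.2/3.2) = 91 − 5.74 = 85.26 dB.
refrigeration condenser: 82 − 20·log₁₀(12.3/3.2) = 82 − 11.70 = 70.30 dB.
pump: 79 − 20·log₁₀(23.8/3.2) = 79 − 17.43 = 61.57 dB.
Σ 10^(L/10) = 3.577e+08 → L_total = 10·log₁₀(3.577e+08) = 85.53 dB.

86 dB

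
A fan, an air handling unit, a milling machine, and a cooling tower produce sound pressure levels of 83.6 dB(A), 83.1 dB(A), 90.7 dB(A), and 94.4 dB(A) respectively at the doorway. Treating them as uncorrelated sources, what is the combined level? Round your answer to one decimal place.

96.4 dB(A)

For uncorrelated sources the intensities add, so convert each level to linear form, sum, and take 10·log₁₀ of the total.
Σ 10^(L/10) = 10^(83.6/10) + 10^(83.1/10) + 10^(90.7/10) + 10^(94.4/10) = 4.362e+09.
L_total = 10·log₁₀(4.362e+09) = 96.40 dB(A).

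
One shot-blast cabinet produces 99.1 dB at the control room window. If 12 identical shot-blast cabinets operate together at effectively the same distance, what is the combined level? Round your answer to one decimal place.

109.9 dB

With 12 equal, uncorrelated contributions the intensity is 12× that of one unit, giving a rise of 10·log₁₀ 12.
L_total = 99.1 + 10·log₁₀(12) = 99.1 + 10.792 = 109.89 dB.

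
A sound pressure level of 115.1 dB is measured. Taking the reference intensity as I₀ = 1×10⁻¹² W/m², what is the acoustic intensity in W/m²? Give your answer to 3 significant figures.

I/I₀ = 10^(115.1/10) = 3.236e+11, so I = 3.236e+11 × 10⁻¹² W/m².

0.324 W/m²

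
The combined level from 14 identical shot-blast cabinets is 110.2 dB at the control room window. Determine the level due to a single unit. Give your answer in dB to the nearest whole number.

For N identical incoherent sources L_total = L₁ + 10·log₁₀ N, so L₁ = 110.2 − 10·log₁₀(14) = 110.2 − 11.461.

99 dB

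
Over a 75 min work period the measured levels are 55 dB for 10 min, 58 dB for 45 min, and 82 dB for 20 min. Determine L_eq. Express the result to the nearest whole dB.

The energy average is taken in the linear domain: L_eq = 10·log₁₀[(Σ tᵢ·10^(Lᵢ/10))/T], T = 75 min.
Σ tᵢ·10^(Lᵢ/10) = 10·10^(55/10) + 45·10^(58/10) + 20·10^(82/10) = 3.201e+09.
L_eq = 10·log₁₀(3.201e+09/75) = 76.30 dB.

76 dB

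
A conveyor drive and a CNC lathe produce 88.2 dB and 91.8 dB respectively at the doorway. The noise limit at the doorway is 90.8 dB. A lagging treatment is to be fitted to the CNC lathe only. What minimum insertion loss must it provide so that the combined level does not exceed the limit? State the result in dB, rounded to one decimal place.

The untreated sources together contribute 10^(88.2/10) = 6.607e+08, i.e. 88.20 dB.
To meet 90.8 dB overall, the treated CNC lathe may contribute at most 10^(90.8/10) − 6.607e+08 = 5.416e+08, i.e. 87.34 dB.
So the CNC lathe must be reduced from 91.8 to 87.34 dB: IL = 4.46 dB.

4.5 dB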